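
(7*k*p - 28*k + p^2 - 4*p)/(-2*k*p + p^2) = (-7*k*p + 28*k - p^2 + 4*p)/(p*(2*k - p))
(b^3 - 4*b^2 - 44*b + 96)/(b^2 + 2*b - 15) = (b^3 - 4*b^2 - 44*b + 96)/(b^2 + 2*b - 15)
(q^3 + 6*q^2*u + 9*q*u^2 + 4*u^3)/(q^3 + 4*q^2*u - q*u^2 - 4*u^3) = (q + u)/(q - u)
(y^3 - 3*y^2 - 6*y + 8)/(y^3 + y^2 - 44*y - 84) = (y^2 - 5*y + 4)/(y^2 - y - 42)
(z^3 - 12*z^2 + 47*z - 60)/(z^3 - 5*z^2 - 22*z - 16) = (-z^3 + 12*z^2 - 47*z + 60)/(-z^3 + 5*z^2 + 22*z + 16)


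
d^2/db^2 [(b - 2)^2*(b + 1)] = 6*b - 6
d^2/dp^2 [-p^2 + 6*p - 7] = -2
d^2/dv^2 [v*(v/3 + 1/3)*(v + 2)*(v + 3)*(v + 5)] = 20*v^3/3 + 44*v^2 + 82*v + 122/3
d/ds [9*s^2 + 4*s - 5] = 18*s + 4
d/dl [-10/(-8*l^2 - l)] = 10*(-16*l - 1)/(l^2*(8*l + 1)^2)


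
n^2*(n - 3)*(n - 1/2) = n^4 - 7*n^3/2 + 3*n^2/2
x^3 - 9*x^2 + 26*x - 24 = (x - 4)*(x - 3)*(x - 2)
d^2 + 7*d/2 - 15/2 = (d - 3/2)*(d + 5)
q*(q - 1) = q^2 - q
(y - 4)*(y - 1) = y^2 - 5*y + 4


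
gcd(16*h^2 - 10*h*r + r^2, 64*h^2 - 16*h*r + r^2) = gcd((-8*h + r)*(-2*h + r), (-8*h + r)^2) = -8*h + r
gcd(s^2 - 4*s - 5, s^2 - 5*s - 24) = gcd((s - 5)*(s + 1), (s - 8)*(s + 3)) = 1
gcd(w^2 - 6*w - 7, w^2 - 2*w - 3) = w + 1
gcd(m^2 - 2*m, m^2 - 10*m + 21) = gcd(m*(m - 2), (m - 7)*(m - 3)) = 1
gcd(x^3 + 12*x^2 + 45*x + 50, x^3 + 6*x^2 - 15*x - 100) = x^2 + 10*x + 25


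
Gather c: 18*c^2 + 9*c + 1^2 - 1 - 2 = 18*c^2 + 9*c - 2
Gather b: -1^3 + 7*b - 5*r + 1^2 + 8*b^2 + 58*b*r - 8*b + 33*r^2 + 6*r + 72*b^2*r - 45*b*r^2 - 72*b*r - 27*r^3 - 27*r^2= b^2*(72*r + 8) + b*(-45*r^2 - 14*r - 1) - 27*r^3 + 6*r^2 + r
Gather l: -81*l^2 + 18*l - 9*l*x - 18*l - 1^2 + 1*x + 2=-81*l^2 - 9*l*x + x + 1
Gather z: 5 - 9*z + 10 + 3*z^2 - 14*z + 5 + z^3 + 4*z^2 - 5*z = z^3 + 7*z^2 - 28*z + 20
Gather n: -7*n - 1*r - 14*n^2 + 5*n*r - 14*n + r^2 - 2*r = -14*n^2 + n*(5*r - 21) + r^2 - 3*r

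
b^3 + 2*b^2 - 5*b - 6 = (b - 2)*(b + 1)*(b + 3)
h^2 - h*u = h*(h - u)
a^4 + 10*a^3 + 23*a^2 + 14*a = a*(a + 1)*(a + 2)*(a + 7)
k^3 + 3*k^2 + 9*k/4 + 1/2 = (k + 1/2)^2*(k + 2)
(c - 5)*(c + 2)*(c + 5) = c^3 + 2*c^2 - 25*c - 50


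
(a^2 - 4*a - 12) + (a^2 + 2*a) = 2*a^2 - 2*a - 12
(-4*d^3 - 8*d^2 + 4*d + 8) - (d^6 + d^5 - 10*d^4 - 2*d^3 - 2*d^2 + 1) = -d^6 - d^5 + 10*d^4 - 2*d^3 - 6*d^2 + 4*d + 7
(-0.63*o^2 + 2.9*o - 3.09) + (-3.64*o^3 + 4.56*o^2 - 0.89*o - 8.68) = -3.64*o^3 + 3.93*o^2 + 2.01*o - 11.77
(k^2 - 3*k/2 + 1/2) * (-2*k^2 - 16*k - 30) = -2*k^4 - 13*k^3 - 7*k^2 + 37*k - 15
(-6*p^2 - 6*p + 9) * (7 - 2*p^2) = 12*p^4 + 12*p^3 - 60*p^2 - 42*p + 63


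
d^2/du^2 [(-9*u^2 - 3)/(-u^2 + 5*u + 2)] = 18*(5*u^3 + 7*u^2 - 5*u + 13)/(u^6 - 15*u^5 + 69*u^4 - 65*u^3 - 138*u^2 - 60*u - 8)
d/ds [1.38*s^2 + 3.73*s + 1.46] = 2.76*s + 3.73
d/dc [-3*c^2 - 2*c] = -6*c - 2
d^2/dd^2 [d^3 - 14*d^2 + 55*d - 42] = 6*d - 28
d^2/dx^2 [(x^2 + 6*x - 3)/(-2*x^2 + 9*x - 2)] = 2*(-42*x^3 + 48*x^2 - 90*x + 119)/(8*x^6 - 108*x^5 + 510*x^4 - 945*x^3 + 510*x^2 - 108*x + 8)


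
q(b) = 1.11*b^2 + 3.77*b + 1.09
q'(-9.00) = -16.21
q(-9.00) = 57.07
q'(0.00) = 3.77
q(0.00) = 1.09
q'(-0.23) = 3.26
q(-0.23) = 0.28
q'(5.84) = 16.73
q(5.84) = 60.96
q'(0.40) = 4.66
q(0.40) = 2.78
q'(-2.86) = -2.58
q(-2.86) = -0.61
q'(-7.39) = -12.64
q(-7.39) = 33.85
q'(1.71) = 7.57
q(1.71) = 10.78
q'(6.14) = 17.40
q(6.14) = 66.08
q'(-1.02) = 1.51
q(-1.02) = -1.60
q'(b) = 2.22*b + 3.77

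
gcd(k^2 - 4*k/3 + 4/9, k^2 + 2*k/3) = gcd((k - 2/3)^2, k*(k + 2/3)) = 1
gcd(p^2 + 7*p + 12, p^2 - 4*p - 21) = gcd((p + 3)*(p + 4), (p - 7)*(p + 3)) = p + 3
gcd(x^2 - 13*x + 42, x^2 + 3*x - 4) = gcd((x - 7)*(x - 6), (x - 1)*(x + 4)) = 1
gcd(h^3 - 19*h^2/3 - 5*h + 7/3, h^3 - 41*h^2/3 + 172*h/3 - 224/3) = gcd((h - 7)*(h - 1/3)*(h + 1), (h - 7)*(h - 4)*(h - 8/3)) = h - 7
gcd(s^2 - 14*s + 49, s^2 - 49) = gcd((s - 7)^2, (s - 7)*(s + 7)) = s - 7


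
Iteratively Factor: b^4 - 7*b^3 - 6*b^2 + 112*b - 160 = (b - 5)*(b^3 - 2*b^2 - 16*b + 32) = (b - 5)*(b - 4)*(b^2 + 2*b - 8) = (b - 5)*(b - 4)*(b - 2)*(b + 4)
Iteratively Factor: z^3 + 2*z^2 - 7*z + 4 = (z - 1)*(z^2 + 3*z - 4) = (z - 1)^2*(z + 4)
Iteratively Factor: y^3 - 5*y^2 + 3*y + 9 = (y + 1)*(y^2 - 6*y + 9) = (y - 3)*(y + 1)*(y - 3)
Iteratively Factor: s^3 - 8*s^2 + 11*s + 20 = (s + 1)*(s^2 - 9*s + 20) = (s - 5)*(s + 1)*(s - 4)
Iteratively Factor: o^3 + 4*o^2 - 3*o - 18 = (o + 3)*(o^2 + o - 6) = (o + 3)^2*(o - 2)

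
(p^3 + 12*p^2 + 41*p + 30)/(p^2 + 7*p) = (p^3 + 12*p^2 + 41*p + 30)/(p*(p + 7))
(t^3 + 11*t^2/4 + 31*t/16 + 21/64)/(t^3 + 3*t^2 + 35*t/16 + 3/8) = (t + 7/4)/(t + 2)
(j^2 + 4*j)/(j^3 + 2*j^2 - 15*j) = (j + 4)/(j^2 + 2*j - 15)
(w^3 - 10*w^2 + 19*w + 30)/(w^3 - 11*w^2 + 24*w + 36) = (w - 5)/(w - 6)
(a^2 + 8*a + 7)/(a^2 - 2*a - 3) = (a + 7)/(a - 3)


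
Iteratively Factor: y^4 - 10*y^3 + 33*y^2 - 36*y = (y - 3)*(y^3 - 7*y^2 + 12*y) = y*(y - 3)*(y^2 - 7*y + 12) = y*(y - 4)*(y - 3)*(y - 3)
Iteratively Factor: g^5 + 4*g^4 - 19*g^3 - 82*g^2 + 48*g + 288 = (g + 3)*(g^4 + g^3 - 22*g^2 - 16*g + 96) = (g + 3)*(g + 4)*(g^3 - 3*g^2 - 10*g + 24) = (g - 4)*(g + 3)*(g + 4)*(g^2 + g - 6) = (g - 4)*(g + 3)^2*(g + 4)*(g - 2)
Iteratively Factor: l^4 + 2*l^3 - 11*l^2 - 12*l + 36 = (l - 2)*(l^3 + 4*l^2 - 3*l - 18) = (l - 2)^2*(l^2 + 6*l + 9) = (l - 2)^2*(l + 3)*(l + 3)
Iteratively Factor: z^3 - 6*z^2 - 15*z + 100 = (z - 5)*(z^2 - z - 20) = (z - 5)*(z + 4)*(z - 5)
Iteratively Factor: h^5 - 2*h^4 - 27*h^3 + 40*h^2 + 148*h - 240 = (h - 2)*(h^4 - 27*h^2 - 14*h + 120) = (h - 2)^2*(h^3 + 2*h^2 - 23*h - 60) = (h - 5)*(h - 2)^2*(h^2 + 7*h + 12) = (h - 5)*(h - 2)^2*(h + 3)*(h + 4)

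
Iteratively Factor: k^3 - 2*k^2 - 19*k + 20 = (k + 4)*(k^2 - 6*k + 5) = (k - 1)*(k + 4)*(k - 5)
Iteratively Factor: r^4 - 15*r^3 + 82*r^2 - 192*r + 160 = (r - 4)*(r^3 - 11*r^2 + 38*r - 40) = (r - 5)*(r - 4)*(r^2 - 6*r + 8) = (r - 5)*(r - 4)*(r - 2)*(r - 4)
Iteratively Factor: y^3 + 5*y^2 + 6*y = (y + 3)*(y^2 + 2*y) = y*(y + 3)*(y + 2)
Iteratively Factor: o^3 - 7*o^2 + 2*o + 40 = (o - 5)*(o^2 - 2*o - 8) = (o - 5)*(o + 2)*(o - 4)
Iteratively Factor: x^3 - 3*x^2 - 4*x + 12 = (x + 2)*(x^2 - 5*x + 6) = (x - 2)*(x + 2)*(x - 3)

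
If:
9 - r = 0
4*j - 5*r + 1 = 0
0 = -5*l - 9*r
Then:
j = 11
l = -81/5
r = 9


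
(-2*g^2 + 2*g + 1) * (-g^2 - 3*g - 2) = 2*g^4 + 4*g^3 - 3*g^2 - 7*g - 2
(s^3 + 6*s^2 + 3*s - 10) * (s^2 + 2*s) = s^5 + 8*s^4 + 15*s^3 - 4*s^2 - 20*s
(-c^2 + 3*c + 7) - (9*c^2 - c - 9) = -10*c^2 + 4*c + 16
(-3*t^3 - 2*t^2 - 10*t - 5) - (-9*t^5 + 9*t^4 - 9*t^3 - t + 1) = 9*t^5 - 9*t^4 + 6*t^3 - 2*t^2 - 9*t - 6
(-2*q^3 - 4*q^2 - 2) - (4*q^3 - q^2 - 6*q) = -6*q^3 - 3*q^2 + 6*q - 2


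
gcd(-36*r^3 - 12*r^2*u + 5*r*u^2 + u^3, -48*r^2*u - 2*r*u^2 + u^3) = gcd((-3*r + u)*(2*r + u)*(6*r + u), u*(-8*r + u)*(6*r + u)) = 6*r + u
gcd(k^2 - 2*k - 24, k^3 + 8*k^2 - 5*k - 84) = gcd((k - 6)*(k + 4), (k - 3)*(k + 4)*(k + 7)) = k + 4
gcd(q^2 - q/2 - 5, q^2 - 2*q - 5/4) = q - 5/2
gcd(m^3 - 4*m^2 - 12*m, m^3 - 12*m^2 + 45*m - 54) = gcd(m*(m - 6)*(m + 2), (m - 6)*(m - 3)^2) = m - 6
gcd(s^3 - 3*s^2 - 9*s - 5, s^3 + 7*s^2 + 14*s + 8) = s + 1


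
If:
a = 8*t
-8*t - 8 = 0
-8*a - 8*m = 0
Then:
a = -8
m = 8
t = -1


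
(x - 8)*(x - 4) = x^2 - 12*x + 32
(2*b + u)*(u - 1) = 2*b*u - 2*b + u^2 - u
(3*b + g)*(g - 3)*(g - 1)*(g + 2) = 3*b*g^3 - 6*b*g^2 - 15*b*g + 18*b + g^4 - 2*g^3 - 5*g^2 + 6*g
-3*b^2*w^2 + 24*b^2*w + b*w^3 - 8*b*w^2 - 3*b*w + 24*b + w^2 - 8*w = (-3*b + w)*(w - 8)*(b*w + 1)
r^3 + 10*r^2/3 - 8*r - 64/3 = (r - 8/3)*(r + 2)*(r + 4)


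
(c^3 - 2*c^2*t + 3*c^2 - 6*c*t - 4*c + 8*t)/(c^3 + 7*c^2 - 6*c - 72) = (c^2 - 2*c*t - c + 2*t)/(c^2 + 3*c - 18)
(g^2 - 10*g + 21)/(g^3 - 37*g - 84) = (g - 3)/(g^2 + 7*g + 12)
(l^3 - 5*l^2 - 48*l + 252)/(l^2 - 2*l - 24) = (l^2 + l - 42)/(l + 4)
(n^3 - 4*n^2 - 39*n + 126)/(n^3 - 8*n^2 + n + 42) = (n + 6)/(n + 2)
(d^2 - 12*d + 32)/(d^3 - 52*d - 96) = (d - 4)/(d^2 + 8*d + 12)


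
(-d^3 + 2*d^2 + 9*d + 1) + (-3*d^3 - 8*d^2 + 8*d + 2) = -4*d^3 - 6*d^2 + 17*d + 3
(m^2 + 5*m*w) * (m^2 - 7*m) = m^4 + 5*m^3*w - 7*m^3 - 35*m^2*w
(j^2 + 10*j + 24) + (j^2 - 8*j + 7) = 2*j^2 + 2*j + 31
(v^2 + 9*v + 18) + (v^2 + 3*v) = 2*v^2 + 12*v + 18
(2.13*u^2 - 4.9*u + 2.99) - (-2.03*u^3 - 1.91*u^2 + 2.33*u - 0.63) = 2.03*u^3 + 4.04*u^2 - 7.23*u + 3.62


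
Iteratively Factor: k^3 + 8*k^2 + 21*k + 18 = (k + 3)*(k^2 + 5*k + 6) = (k + 3)^2*(k + 2)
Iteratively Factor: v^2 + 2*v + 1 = (v + 1)*(v + 1)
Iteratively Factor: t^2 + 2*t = (t + 2)*(t)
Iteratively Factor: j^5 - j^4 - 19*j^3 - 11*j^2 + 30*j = (j)*(j^4 - j^3 - 19*j^2 - 11*j + 30) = j*(j + 2)*(j^3 - 3*j^2 - 13*j + 15) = j*(j - 5)*(j + 2)*(j^2 + 2*j - 3) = j*(j - 5)*(j - 1)*(j + 2)*(j + 3)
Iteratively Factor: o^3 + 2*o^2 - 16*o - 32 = (o - 4)*(o^2 + 6*o + 8) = (o - 4)*(o + 2)*(o + 4)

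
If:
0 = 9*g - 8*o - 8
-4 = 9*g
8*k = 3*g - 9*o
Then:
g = -4/9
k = 73/48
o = -3/2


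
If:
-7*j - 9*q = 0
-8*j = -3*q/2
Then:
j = 0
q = 0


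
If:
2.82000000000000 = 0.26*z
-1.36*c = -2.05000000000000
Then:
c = 1.51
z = 10.85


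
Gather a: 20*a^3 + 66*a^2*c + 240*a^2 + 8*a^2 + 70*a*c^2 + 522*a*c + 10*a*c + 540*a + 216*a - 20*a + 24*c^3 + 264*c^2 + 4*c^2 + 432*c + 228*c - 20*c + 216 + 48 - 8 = 20*a^3 + a^2*(66*c + 248) + a*(70*c^2 + 532*c + 736) + 24*c^3 + 268*c^2 + 640*c + 256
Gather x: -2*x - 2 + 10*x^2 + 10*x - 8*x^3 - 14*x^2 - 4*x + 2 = -8*x^3 - 4*x^2 + 4*x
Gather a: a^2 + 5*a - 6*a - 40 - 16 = a^2 - a - 56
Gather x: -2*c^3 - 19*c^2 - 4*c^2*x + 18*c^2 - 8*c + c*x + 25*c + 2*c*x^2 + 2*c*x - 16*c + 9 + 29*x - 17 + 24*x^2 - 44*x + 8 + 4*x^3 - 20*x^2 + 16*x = -2*c^3 - c^2 + c + 4*x^3 + x^2*(2*c + 4) + x*(-4*c^2 + 3*c + 1)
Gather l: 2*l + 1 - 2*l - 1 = 0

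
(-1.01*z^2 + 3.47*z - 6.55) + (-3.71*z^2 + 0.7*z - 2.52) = -4.72*z^2 + 4.17*z - 9.07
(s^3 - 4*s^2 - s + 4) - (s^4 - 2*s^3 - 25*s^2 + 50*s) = -s^4 + 3*s^3 + 21*s^2 - 51*s + 4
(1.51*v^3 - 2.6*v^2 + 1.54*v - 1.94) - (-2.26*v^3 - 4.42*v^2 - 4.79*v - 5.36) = 3.77*v^3 + 1.82*v^2 + 6.33*v + 3.42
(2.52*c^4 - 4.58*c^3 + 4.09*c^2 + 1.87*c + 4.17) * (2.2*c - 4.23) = 5.544*c^5 - 20.7356*c^4 + 28.3714*c^3 - 13.1867*c^2 + 1.2639*c - 17.6391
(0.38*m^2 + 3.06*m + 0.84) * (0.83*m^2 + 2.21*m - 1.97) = 0.3154*m^4 + 3.3796*m^3 + 6.7112*m^2 - 4.1718*m - 1.6548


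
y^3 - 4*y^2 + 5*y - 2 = (y - 2)*(y - 1)^2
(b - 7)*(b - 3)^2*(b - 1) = b^4 - 14*b^3 + 64*b^2 - 114*b + 63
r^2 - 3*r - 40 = (r - 8)*(r + 5)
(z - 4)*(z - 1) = z^2 - 5*z + 4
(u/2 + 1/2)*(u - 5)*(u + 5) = u^3/2 + u^2/2 - 25*u/2 - 25/2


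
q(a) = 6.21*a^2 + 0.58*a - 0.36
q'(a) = 12.42*a + 0.58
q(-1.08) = 6.26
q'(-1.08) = -12.83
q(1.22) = 9.59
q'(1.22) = 15.73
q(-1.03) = 5.63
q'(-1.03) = -12.21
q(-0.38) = 0.32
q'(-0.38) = -4.14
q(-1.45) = 11.86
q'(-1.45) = -17.43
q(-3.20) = 61.37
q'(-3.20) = -39.16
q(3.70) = 86.80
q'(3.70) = 46.53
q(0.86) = 4.73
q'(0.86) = 11.26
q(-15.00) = 1388.19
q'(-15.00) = -185.72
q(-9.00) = 497.43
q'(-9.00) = -111.20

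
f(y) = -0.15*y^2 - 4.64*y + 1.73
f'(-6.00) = -2.84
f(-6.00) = 24.17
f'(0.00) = -4.64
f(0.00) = 1.73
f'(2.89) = -5.51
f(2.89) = -12.93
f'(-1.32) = -4.24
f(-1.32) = 7.59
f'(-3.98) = -3.45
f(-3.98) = 17.82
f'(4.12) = -5.88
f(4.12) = -19.93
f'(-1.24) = -4.27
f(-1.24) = 7.25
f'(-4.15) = -3.40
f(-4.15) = 18.40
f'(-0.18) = -4.59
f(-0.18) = 2.56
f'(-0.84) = -4.39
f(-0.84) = 5.52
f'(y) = -0.3*y - 4.64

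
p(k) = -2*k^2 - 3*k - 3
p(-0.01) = -2.97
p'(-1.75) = 4.00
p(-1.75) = -3.88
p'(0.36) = -4.44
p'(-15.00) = 57.00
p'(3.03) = -15.12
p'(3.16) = -15.64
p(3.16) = -32.45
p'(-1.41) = 2.64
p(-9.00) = -138.00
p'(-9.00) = 33.00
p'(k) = -4*k - 3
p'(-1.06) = 1.24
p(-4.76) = -34.04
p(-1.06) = -2.07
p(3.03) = -30.45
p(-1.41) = -2.75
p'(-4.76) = 16.04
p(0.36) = -4.34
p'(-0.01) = -2.96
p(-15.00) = -408.00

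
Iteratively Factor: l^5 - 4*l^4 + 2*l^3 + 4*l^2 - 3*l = (l - 3)*(l^4 - l^3 - l^2 + l) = (l - 3)*(l - 1)*(l^3 - l) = (l - 3)*(l - 1)*(l + 1)*(l^2 - l) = (l - 3)*(l - 1)^2*(l + 1)*(l)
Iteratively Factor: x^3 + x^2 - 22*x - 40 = (x + 2)*(x^2 - x - 20) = (x - 5)*(x + 2)*(x + 4)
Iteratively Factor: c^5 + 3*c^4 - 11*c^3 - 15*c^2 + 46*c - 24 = (c + 4)*(c^4 - c^3 - 7*c^2 + 13*c - 6) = (c - 1)*(c + 4)*(c^3 - 7*c + 6) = (c - 1)*(c + 3)*(c + 4)*(c^2 - 3*c + 2) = (c - 2)*(c - 1)*(c + 3)*(c + 4)*(c - 1)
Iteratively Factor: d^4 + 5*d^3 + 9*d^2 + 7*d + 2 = (d + 1)*(d^3 + 4*d^2 + 5*d + 2) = (d + 1)^2*(d^2 + 3*d + 2) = (d + 1)^2*(d + 2)*(d + 1)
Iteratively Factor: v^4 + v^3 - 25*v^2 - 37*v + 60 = (v - 5)*(v^3 + 6*v^2 + 5*v - 12) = (v - 5)*(v - 1)*(v^2 + 7*v + 12) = (v - 5)*(v - 1)*(v + 3)*(v + 4)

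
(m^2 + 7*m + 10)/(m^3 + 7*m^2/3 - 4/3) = 3*(m + 5)/(3*m^2 + m - 2)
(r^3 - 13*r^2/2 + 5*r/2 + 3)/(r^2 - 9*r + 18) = (2*r^2 - r - 1)/(2*(r - 3))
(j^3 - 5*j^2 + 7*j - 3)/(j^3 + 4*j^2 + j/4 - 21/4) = 4*(j^2 - 4*j + 3)/(4*j^2 + 20*j + 21)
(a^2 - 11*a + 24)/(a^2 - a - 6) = (a - 8)/(a + 2)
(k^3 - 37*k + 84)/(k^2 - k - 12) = (k^2 + 4*k - 21)/(k + 3)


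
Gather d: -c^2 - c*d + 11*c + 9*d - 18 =-c^2 + 11*c + d*(9 - c) - 18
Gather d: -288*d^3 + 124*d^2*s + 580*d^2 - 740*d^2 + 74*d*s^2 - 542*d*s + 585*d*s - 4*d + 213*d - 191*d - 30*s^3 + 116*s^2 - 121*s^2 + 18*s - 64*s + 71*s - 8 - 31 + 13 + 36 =-288*d^3 + d^2*(124*s - 160) + d*(74*s^2 + 43*s + 18) - 30*s^3 - 5*s^2 + 25*s + 10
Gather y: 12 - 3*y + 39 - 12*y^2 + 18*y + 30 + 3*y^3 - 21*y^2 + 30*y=3*y^3 - 33*y^2 + 45*y + 81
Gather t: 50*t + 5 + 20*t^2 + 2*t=20*t^2 + 52*t + 5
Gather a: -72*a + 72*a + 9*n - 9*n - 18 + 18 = 0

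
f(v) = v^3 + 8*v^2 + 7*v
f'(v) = 3*v^2 + 16*v + 7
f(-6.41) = 20.46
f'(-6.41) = 27.70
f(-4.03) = 36.27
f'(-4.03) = -8.76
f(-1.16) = 1.08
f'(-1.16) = -7.52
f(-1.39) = 3.04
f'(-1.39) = -9.44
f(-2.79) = 21.03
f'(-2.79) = -14.29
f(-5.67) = 35.22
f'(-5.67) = 12.73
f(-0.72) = -1.27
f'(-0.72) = -2.96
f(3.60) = 175.54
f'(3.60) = 103.48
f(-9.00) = -144.00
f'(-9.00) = 106.00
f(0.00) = 0.00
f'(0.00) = 7.00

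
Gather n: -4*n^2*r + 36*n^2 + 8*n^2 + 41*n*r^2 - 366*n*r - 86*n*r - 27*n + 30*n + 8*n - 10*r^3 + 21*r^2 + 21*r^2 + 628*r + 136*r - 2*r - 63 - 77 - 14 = n^2*(44 - 4*r) + n*(41*r^2 - 452*r + 11) - 10*r^3 + 42*r^2 + 762*r - 154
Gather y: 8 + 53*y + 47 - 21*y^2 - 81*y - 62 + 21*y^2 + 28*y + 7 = 0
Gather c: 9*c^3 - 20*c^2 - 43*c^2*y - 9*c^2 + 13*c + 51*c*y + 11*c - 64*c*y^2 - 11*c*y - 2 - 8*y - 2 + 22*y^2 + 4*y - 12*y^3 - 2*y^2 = 9*c^3 + c^2*(-43*y - 29) + c*(-64*y^2 + 40*y + 24) - 12*y^3 + 20*y^2 - 4*y - 4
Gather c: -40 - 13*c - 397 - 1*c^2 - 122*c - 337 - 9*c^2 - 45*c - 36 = -10*c^2 - 180*c - 810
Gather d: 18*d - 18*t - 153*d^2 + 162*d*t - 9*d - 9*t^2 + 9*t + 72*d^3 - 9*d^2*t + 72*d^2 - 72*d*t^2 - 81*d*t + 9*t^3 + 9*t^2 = 72*d^3 + d^2*(-9*t - 81) + d*(-72*t^2 + 81*t + 9) + 9*t^3 - 9*t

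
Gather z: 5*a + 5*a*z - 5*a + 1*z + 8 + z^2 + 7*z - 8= z^2 + z*(5*a + 8)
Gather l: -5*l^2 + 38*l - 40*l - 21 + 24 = -5*l^2 - 2*l + 3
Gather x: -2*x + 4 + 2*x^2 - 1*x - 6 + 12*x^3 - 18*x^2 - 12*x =12*x^3 - 16*x^2 - 15*x - 2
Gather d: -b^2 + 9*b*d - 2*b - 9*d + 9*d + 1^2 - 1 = -b^2 + 9*b*d - 2*b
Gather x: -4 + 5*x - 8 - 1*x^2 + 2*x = -x^2 + 7*x - 12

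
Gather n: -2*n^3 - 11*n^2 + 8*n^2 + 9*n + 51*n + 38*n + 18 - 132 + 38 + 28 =-2*n^3 - 3*n^2 + 98*n - 48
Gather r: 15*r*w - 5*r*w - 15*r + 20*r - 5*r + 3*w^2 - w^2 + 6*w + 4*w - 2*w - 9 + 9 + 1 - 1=10*r*w + 2*w^2 + 8*w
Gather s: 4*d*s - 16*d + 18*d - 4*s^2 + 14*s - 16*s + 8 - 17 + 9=2*d - 4*s^2 + s*(4*d - 2)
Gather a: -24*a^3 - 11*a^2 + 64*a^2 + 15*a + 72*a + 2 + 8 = -24*a^3 + 53*a^2 + 87*a + 10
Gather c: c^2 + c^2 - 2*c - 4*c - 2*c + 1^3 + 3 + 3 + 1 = 2*c^2 - 8*c + 8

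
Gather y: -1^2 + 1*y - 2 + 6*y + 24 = 7*y + 21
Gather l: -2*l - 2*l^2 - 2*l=-2*l^2 - 4*l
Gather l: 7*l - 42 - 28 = 7*l - 70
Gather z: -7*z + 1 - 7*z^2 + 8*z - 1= -7*z^2 + z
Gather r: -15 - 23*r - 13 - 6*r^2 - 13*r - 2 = -6*r^2 - 36*r - 30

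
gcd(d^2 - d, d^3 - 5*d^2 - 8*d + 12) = d - 1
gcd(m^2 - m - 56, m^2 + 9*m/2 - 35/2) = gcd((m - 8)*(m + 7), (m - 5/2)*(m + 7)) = m + 7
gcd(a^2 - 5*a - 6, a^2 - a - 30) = a - 6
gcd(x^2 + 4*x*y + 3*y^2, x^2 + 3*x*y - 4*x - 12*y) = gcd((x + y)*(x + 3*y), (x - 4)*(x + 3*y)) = x + 3*y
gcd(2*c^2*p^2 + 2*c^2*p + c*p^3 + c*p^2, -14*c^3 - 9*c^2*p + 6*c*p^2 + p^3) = 1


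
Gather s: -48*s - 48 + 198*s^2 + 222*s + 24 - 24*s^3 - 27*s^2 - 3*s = -24*s^3 + 171*s^2 + 171*s - 24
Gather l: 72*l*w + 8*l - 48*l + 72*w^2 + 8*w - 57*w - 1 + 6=l*(72*w - 40) + 72*w^2 - 49*w + 5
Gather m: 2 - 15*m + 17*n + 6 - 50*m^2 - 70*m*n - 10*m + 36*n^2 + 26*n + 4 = -50*m^2 + m*(-70*n - 25) + 36*n^2 + 43*n + 12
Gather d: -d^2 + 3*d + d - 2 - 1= -d^2 + 4*d - 3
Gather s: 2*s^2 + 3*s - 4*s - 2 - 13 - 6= 2*s^2 - s - 21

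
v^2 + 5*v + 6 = (v + 2)*(v + 3)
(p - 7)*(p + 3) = p^2 - 4*p - 21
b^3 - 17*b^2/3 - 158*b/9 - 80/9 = (b - 8)*(b + 2/3)*(b + 5/3)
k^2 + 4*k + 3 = (k + 1)*(k + 3)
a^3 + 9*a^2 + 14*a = a*(a + 2)*(a + 7)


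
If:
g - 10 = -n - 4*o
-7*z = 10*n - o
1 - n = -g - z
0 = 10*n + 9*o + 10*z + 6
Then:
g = 1951/366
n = 965/366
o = 31/61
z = -676/183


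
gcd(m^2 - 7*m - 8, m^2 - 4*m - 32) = m - 8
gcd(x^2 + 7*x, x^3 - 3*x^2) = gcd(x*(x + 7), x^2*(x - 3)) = x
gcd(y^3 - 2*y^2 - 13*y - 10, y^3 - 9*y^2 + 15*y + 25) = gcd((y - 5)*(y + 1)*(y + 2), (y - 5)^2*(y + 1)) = y^2 - 4*y - 5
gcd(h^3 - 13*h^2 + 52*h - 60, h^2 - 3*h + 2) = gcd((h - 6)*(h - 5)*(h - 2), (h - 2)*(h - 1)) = h - 2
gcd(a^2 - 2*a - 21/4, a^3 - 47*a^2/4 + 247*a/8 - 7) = a - 7/2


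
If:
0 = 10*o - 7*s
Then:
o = 7*s/10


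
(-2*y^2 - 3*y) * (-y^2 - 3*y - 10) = 2*y^4 + 9*y^3 + 29*y^2 + 30*y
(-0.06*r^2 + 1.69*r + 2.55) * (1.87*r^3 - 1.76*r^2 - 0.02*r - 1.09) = -0.1122*r^5 + 3.2659*r^4 + 1.7953*r^3 - 4.4564*r^2 - 1.8931*r - 2.7795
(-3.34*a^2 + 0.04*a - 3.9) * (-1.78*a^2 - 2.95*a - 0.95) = 5.9452*a^4 + 9.7818*a^3 + 9.997*a^2 + 11.467*a + 3.705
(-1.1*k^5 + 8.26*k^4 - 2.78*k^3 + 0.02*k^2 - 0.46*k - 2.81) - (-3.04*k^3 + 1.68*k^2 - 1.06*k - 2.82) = -1.1*k^5 + 8.26*k^4 + 0.26*k^3 - 1.66*k^2 + 0.6*k + 0.00999999999999979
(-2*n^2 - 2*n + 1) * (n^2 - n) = -2*n^4 + 3*n^2 - n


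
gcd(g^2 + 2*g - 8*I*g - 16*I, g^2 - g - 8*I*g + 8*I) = g - 8*I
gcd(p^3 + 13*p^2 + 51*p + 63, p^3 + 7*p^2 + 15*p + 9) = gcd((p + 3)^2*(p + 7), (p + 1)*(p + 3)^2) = p^2 + 6*p + 9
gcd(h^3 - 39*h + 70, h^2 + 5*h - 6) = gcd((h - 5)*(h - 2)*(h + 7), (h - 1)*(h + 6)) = 1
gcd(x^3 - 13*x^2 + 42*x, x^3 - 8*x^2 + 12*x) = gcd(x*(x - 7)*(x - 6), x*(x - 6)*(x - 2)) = x^2 - 6*x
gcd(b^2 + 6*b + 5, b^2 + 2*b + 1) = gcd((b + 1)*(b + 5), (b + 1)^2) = b + 1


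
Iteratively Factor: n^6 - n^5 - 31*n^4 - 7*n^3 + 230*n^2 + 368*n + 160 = (n - 5)*(n^5 + 4*n^4 - 11*n^3 - 62*n^2 - 80*n - 32) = (n - 5)*(n + 1)*(n^4 + 3*n^3 - 14*n^2 - 48*n - 32) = (n - 5)*(n + 1)^2*(n^3 + 2*n^2 - 16*n - 32) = (n - 5)*(n + 1)^2*(n + 4)*(n^2 - 2*n - 8) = (n - 5)*(n - 4)*(n + 1)^2*(n + 4)*(n + 2)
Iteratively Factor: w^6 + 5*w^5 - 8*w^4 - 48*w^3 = (w + 4)*(w^5 + w^4 - 12*w^3) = w*(w + 4)*(w^4 + w^3 - 12*w^2) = w*(w - 3)*(w + 4)*(w^3 + 4*w^2) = w*(w - 3)*(w + 4)^2*(w^2) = w^2*(w - 3)*(w + 4)^2*(w)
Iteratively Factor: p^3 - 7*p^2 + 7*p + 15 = (p - 5)*(p^2 - 2*p - 3) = (p - 5)*(p - 3)*(p + 1)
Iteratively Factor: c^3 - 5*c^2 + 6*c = (c - 2)*(c^2 - 3*c) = (c - 3)*(c - 2)*(c)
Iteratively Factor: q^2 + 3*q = (q)*(q + 3)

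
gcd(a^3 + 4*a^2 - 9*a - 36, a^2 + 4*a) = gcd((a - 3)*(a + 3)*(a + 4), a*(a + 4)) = a + 4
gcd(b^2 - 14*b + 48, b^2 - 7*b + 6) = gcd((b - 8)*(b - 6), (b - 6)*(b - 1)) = b - 6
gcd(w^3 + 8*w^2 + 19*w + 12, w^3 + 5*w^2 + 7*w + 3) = w^2 + 4*w + 3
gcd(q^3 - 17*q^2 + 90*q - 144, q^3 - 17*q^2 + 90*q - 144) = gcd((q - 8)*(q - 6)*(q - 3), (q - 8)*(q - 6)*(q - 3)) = q^3 - 17*q^2 + 90*q - 144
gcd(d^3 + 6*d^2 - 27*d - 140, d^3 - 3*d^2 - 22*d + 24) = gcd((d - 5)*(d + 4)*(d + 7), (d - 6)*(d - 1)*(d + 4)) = d + 4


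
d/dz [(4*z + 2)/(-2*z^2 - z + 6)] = 2*(4*z^2 + 4*z + 13)/(4*z^4 + 4*z^3 - 23*z^2 - 12*z + 36)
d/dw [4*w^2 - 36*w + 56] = 8*w - 36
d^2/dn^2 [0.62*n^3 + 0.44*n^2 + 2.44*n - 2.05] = 3.72*n + 0.88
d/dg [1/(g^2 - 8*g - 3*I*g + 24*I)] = (-2*g + 8 + 3*I)/(g^2 - 8*g - 3*I*g + 24*I)^2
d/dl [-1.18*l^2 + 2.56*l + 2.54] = 2.56 - 2.36*l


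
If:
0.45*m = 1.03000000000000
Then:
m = 2.29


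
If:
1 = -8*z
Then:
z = -1/8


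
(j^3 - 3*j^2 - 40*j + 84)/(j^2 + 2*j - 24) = (j^2 - 9*j + 14)/(j - 4)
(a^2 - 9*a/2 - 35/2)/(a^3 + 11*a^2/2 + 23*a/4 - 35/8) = 4*(a - 7)/(4*a^2 + 12*a - 7)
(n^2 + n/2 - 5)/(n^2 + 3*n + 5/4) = 2*(n - 2)/(2*n + 1)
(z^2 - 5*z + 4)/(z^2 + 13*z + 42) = (z^2 - 5*z + 4)/(z^2 + 13*z + 42)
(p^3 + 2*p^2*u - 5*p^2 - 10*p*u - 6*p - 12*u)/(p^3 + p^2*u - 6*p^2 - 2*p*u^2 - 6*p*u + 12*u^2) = (p + 1)/(p - u)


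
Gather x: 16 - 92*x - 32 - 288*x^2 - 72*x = -288*x^2 - 164*x - 16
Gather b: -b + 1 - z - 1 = -b - z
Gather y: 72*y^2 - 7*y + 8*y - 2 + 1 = 72*y^2 + y - 1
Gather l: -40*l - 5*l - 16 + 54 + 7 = 45 - 45*l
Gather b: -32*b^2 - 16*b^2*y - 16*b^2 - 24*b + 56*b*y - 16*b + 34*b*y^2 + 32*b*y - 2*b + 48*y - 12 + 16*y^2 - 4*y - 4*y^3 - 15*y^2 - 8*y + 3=b^2*(-16*y - 48) + b*(34*y^2 + 88*y - 42) - 4*y^3 + y^2 + 36*y - 9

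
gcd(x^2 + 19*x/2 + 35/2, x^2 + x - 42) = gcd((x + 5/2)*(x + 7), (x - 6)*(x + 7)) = x + 7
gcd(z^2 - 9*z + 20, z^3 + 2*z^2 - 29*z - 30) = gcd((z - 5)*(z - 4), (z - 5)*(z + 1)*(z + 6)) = z - 5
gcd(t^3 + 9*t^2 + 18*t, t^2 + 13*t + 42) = t + 6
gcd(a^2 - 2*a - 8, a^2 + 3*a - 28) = a - 4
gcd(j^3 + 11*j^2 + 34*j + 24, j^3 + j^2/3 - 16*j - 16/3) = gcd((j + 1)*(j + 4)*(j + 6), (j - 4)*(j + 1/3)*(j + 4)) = j + 4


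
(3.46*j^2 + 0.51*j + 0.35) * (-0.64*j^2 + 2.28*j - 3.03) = -2.2144*j^4 + 7.5624*j^3 - 9.545*j^2 - 0.7473*j - 1.0605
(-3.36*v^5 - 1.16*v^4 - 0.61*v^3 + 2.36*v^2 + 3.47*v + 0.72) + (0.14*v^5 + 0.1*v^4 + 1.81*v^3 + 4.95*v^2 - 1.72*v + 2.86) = -3.22*v^5 - 1.06*v^4 + 1.2*v^3 + 7.31*v^2 + 1.75*v + 3.58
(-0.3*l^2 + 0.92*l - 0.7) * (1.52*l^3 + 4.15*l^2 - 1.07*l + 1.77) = -0.456*l^5 + 0.1534*l^4 + 3.075*l^3 - 4.4204*l^2 + 2.3774*l - 1.239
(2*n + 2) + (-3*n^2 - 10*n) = -3*n^2 - 8*n + 2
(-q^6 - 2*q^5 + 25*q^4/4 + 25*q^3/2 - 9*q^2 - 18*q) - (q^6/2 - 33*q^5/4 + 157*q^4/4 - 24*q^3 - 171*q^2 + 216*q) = -3*q^6/2 + 25*q^5/4 - 33*q^4 + 73*q^3/2 + 162*q^2 - 234*q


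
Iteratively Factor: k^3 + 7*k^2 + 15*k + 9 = (k + 3)*(k^2 + 4*k + 3) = (k + 1)*(k + 3)*(k + 3)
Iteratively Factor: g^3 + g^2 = (g)*(g^2 + g) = g^2*(g + 1)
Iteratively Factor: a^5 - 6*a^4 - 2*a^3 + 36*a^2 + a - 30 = (a + 2)*(a^4 - 8*a^3 + 14*a^2 + 8*a - 15) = (a + 1)*(a + 2)*(a^3 - 9*a^2 + 23*a - 15) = (a - 1)*(a + 1)*(a + 2)*(a^2 - 8*a + 15) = (a - 5)*(a - 1)*(a + 1)*(a + 2)*(a - 3)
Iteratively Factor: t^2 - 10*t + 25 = (t - 5)*(t - 5)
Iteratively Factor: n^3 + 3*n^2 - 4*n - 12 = (n - 2)*(n^2 + 5*n + 6) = (n - 2)*(n + 2)*(n + 3)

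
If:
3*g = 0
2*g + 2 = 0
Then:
No Solution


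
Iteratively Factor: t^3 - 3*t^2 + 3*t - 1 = (t - 1)*(t^2 - 2*t + 1) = (t - 1)^2*(t - 1)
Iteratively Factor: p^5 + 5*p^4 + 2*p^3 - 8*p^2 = (p + 2)*(p^4 + 3*p^3 - 4*p^2) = p*(p + 2)*(p^3 + 3*p^2 - 4*p) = p*(p + 2)*(p + 4)*(p^2 - p) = p*(p - 1)*(p + 2)*(p + 4)*(p)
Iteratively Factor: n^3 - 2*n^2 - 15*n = (n + 3)*(n^2 - 5*n) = n*(n + 3)*(n - 5)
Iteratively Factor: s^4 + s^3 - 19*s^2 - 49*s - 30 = (s + 1)*(s^3 - 19*s - 30) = (s + 1)*(s + 2)*(s^2 - 2*s - 15) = (s + 1)*(s + 2)*(s + 3)*(s - 5)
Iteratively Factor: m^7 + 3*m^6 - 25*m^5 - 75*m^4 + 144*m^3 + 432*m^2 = (m - 3)*(m^6 + 6*m^5 - 7*m^4 - 96*m^3 - 144*m^2) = m*(m - 3)*(m^5 + 6*m^4 - 7*m^3 - 96*m^2 - 144*m) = m*(m - 3)*(m + 3)*(m^4 + 3*m^3 - 16*m^2 - 48*m) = m*(m - 3)*(m + 3)*(m + 4)*(m^3 - m^2 - 12*m) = m*(m - 4)*(m - 3)*(m + 3)*(m + 4)*(m^2 + 3*m) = m^2*(m - 4)*(m - 3)*(m + 3)*(m + 4)*(m + 3)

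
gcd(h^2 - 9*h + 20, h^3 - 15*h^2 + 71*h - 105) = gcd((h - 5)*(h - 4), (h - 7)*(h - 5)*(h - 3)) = h - 5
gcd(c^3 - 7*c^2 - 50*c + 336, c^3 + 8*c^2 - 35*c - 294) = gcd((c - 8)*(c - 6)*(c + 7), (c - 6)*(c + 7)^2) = c^2 + c - 42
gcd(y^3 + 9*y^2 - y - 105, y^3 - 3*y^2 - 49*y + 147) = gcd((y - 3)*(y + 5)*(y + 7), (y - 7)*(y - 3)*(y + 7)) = y^2 + 4*y - 21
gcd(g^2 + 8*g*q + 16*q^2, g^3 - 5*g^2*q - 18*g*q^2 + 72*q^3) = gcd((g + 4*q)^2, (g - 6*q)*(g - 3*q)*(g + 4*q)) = g + 4*q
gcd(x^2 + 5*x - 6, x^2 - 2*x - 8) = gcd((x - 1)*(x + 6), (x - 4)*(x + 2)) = 1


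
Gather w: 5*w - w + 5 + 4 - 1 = 4*w + 8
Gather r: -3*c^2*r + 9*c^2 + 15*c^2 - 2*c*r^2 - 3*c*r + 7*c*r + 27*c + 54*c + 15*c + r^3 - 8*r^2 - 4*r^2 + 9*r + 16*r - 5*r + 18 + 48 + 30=24*c^2 + 96*c + r^3 + r^2*(-2*c - 12) + r*(-3*c^2 + 4*c + 20) + 96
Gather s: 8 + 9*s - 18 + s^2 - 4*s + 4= s^2 + 5*s - 6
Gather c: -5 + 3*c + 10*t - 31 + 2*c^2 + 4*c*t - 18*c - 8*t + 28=2*c^2 + c*(4*t - 15) + 2*t - 8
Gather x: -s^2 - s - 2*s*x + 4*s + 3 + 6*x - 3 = -s^2 + 3*s + x*(6 - 2*s)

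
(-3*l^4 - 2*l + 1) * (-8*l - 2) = 24*l^5 + 6*l^4 + 16*l^2 - 4*l - 2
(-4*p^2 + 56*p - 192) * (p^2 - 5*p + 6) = -4*p^4 + 76*p^3 - 496*p^2 + 1296*p - 1152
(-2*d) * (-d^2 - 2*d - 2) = 2*d^3 + 4*d^2 + 4*d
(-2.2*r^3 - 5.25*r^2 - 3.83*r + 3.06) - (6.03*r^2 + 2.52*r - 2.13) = -2.2*r^3 - 11.28*r^2 - 6.35*r + 5.19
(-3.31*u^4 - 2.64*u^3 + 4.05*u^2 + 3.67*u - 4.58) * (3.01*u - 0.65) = -9.9631*u^5 - 5.7949*u^4 + 13.9065*u^3 + 8.4142*u^2 - 16.1713*u + 2.977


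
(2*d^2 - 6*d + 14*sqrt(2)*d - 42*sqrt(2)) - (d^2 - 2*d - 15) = d^2 - 4*d + 14*sqrt(2)*d - 42*sqrt(2) + 15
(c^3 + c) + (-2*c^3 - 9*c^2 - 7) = -c^3 - 9*c^2 + c - 7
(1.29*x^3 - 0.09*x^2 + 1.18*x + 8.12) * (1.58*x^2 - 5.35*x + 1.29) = 2.0382*x^5 - 7.0437*x^4 + 4.01*x^3 + 6.4005*x^2 - 41.9198*x + 10.4748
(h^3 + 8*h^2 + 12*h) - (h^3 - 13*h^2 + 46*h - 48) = 21*h^2 - 34*h + 48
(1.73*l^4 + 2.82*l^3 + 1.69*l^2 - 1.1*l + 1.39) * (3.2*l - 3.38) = 5.536*l^5 + 3.1766*l^4 - 4.1236*l^3 - 9.2322*l^2 + 8.166*l - 4.6982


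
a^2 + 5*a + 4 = (a + 1)*(a + 4)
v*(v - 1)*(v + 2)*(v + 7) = v^4 + 8*v^3 + 5*v^2 - 14*v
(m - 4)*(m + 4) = m^2 - 16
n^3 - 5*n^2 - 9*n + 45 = (n - 5)*(n - 3)*(n + 3)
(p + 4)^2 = p^2 + 8*p + 16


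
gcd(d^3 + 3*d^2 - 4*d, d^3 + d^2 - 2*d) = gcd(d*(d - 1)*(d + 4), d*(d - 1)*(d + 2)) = d^2 - d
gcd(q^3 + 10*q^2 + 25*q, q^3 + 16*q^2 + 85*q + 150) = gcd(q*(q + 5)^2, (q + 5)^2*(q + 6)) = q^2 + 10*q + 25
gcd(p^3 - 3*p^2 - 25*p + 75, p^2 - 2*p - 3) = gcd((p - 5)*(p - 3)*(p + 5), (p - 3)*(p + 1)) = p - 3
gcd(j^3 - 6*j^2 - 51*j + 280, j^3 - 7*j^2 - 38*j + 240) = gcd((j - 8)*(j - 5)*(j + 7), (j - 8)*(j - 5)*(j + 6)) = j^2 - 13*j + 40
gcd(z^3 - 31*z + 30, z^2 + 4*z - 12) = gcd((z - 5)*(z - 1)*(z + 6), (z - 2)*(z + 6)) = z + 6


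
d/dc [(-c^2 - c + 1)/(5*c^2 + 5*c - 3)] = 2*(-2*c - 1)/(25*c^4 + 50*c^3 - 5*c^2 - 30*c + 9)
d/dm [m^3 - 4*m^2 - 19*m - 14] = 3*m^2 - 8*m - 19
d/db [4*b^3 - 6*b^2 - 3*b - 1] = 12*b^2 - 12*b - 3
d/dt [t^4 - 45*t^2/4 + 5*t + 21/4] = 4*t^3 - 45*t/2 + 5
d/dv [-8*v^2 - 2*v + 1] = -16*v - 2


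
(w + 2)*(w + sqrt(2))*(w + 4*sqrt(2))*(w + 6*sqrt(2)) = w^4 + 2*w^3 + 11*sqrt(2)*w^3 + 22*sqrt(2)*w^2 + 68*w^2 + 48*sqrt(2)*w + 136*w + 96*sqrt(2)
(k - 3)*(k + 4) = k^2 + k - 12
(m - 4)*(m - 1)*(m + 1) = m^3 - 4*m^2 - m + 4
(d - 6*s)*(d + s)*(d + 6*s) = d^3 + d^2*s - 36*d*s^2 - 36*s^3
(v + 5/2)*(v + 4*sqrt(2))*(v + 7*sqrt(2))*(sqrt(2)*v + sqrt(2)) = sqrt(2)*v^4 + 7*sqrt(2)*v^3/2 + 22*v^3 + 77*v^2 + 117*sqrt(2)*v^2/2 + 55*v + 196*sqrt(2)*v + 140*sqrt(2)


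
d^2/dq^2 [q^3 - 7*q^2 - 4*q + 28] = 6*q - 14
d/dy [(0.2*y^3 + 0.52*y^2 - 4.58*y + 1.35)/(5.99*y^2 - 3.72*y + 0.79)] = (1.198*y^4 - 1.488*y^3 + 25.9738*y^2 - 15.3514*y + 1.4038)/(35.8801*y^4 - 44.5656*y^3 + 23.3026*y^2 - 5.8776*y + 0.6241)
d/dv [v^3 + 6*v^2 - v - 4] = 3*v^2 + 12*v - 1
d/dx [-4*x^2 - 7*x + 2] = -8*x - 7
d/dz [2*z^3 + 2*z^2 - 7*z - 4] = 6*z^2 + 4*z - 7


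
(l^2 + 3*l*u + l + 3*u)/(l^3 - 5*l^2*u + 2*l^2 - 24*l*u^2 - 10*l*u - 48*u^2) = (-l - 1)/(-l^2 + 8*l*u - 2*l + 16*u)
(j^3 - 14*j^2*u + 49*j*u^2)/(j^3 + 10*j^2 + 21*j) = (j^2 - 14*j*u + 49*u^2)/(j^2 + 10*j + 21)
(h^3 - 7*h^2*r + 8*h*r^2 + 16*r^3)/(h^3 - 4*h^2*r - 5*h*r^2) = (-h^2 + 8*h*r - 16*r^2)/(h*(-h + 5*r))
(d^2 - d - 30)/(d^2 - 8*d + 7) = (d^2 - d - 30)/(d^2 - 8*d + 7)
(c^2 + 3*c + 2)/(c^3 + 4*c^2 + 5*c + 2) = 1/(c + 1)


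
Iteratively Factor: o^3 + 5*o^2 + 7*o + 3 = (o + 3)*(o^2 + 2*o + 1) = (o + 1)*(o + 3)*(o + 1)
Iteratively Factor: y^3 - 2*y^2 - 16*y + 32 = (y + 4)*(y^2 - 6*y + 8) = (y - 4)*(y + 4)*(y - 2)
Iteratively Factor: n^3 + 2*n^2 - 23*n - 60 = (n + 3)*(n^2 - n - 20) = (n + 3)*(n + 4)*(n - 5)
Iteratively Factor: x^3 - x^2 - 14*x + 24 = (x - 3)*(x^2 + 2*x - 8) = (x - 3)*(x - 2)*(x + 4)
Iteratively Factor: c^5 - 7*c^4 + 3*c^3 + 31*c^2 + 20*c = (c)*(c^4 - 7*c^3 + 3*c^2 + 31*c + 20) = c*(c + 1)*(c^3 - 8*c^2 + 11*c + 20) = c*(c - 5)*(c + 1)*(c^2 - 3*c - 4) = c*(c - 5)*(c - 4)*(c + 1)*(c + 1)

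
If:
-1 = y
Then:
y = -1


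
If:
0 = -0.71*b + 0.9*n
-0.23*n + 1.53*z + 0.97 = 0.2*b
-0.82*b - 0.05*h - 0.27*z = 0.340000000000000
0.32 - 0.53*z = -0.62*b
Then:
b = -1.34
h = 20.49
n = -1.06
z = -0.97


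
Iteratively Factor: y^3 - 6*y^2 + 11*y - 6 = (y - 3)*(y^2 - 3*y + 2) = (y - 3)*(y - 2)*(y - 1)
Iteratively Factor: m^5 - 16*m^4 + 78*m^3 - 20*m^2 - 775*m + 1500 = (m - 5)*(m^4 - 11*m^3 + 23*m^2 + 95*m - 300) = (m - 5)^2*(m^3 - 6*m^2 - 7*m + 60) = (m - 5)^2*(m + 3)*(m^2 - 9*m + 20) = (m - 5)^3*(m + 3)*(m - 4)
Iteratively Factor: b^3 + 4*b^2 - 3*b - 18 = (b - 2)*(b^2 + 6*b + 9) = (b - 2)*(b + 3)*(b + 3)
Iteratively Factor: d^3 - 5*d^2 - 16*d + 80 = (d - 4)*(d^2 - d - 20) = (d - 4)*(d + 4)*(d - 5)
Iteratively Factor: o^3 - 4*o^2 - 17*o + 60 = (o + 4)*(o^2 - 8*o + 15) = (o - 5)*(o + 4)*(o - 3)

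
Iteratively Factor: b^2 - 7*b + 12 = (b - 3)*(b - 4)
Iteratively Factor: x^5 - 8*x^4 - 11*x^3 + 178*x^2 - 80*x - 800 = (x - 5)*(x^4 - 3*x^3 - 26*x^2 + 48*x + 160) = (x - 5)*(x + 2)*(x^3 - 5*x^2 - 16*x + 80) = (x - 5)*(x - 4)*(x + 2)*(x^2 - x - 20) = (x - 5)*(x - 4)*(x + 2)*(x + 4)*(x - 5)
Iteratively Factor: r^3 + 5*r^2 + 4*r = (r)*(r^2 + 5*r + 4) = r*(r + 4)*(r + 1)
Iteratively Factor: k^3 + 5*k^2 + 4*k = (k)*(k^2 + 5*k + 4) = k*(k + 4)*(k + 1)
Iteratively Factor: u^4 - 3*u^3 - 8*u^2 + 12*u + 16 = (u + 1)*(u^3 - 4*u^2 - 4*u + 16) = (u - 4)*(u + 1)*(u^2 - 4) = (u - 4)*(u + 1)*(u + 2)*(u - 2)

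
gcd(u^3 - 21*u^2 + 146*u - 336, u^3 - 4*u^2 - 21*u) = u - 7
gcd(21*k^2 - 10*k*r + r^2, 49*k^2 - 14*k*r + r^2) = -7*k + r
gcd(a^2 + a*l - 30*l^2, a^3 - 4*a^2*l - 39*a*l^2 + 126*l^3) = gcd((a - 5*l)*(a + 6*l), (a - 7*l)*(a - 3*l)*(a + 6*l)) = a + 6*l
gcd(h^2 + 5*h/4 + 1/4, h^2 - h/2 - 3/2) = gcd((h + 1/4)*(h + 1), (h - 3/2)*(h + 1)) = h + 1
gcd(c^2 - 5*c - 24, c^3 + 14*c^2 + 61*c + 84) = c + 3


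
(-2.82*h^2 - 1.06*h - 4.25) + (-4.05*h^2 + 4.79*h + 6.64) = -6.87*h^2 + 3.73*h + 2.39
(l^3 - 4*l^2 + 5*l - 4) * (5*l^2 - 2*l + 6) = 5*l^5 - 22*l^4 + 39*l^3 - 54*l^2 + 38*l - 24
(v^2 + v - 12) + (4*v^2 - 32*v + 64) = 5*v^2 - 31*v + 52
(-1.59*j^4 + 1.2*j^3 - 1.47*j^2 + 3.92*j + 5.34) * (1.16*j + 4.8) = -1.8444*j^5 - 6.24*j^4 + 4.0548*j^3 - 2.5088*j^2 + 25.0104*j + 25.632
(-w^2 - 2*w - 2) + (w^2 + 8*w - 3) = 6*w - 5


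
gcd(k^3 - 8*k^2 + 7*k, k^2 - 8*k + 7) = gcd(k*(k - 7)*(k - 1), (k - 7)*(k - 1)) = k^2 - 8*k + 7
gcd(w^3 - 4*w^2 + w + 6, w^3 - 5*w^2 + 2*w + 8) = w^2 - w - 2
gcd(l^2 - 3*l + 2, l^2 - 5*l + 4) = l - 1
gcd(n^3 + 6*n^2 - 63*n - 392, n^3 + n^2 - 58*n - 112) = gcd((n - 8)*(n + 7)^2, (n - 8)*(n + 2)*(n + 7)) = n^2 - n - 56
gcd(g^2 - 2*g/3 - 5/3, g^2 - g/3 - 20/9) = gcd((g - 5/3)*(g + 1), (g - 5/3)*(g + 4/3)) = g - 5/3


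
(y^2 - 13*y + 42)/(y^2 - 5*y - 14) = (y - 6)/(y + 2)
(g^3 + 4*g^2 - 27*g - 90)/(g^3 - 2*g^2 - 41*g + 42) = (g^2 - 2*g - 15)/(g^2 - 8*g + 7)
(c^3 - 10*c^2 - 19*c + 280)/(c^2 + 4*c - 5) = (c^2 - 15*c + 56)/(c - 1)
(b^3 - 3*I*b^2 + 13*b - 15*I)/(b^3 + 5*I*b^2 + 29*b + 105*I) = (b - I)/(b + 7*I)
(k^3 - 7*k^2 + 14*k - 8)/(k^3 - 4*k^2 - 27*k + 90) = (k^3 - 7*k^2 + 14*k - 8)/(k^3 - 4*k^2 - 27*k + 90)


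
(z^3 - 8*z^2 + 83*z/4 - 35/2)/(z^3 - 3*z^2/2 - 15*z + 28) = (z - 5/2)/(z + 4)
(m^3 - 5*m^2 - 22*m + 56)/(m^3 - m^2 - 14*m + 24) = (m - 7)/(m - 3)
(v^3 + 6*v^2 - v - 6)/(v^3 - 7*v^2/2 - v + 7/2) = 2*(v + 6)/(2*v - 7)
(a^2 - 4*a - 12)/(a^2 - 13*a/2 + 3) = 2*(a + 2)/(2*a - 1)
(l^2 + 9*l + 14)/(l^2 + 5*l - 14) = (l + 2)/(l - 2)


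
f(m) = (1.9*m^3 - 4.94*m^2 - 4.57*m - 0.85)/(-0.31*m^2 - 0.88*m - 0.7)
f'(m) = (0.62*m + 0.88)*(1.9*m^3 - 4.94*m^2 - 4.57*m - 0.85)/(-0.31*m^2 - 0.88*m - 0.7)^2 + (5.7*m^2 - 9.88*m - 4.57)/(-0.31*m^2 - 0.88*m - 0.7)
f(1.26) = 4.63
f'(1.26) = 0.12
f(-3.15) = 94.48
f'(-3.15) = 18.20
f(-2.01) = 147.31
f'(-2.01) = 85.11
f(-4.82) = 83.69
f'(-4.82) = 0.27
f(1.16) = 4.60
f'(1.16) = 0.47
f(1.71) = 4.37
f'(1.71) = -1.19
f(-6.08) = 85.58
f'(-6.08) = -2.78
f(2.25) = 3.41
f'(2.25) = -2.31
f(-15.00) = 130.24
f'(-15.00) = -5.76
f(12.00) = -45.01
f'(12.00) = -5.78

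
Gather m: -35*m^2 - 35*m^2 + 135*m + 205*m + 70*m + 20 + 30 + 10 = -70*m^2 + 410*m + 60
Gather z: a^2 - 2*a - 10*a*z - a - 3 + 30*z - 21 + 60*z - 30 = a^2 - 3*a + z*(90 - 10*a) - 54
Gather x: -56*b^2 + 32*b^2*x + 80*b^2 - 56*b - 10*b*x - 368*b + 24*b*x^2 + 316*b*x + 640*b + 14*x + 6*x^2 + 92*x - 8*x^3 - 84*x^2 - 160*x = 24*b^2 + 216*b - 8*x^3 + x^2*(24*b - 78) + x*(32*b^2 + 306*b - 54)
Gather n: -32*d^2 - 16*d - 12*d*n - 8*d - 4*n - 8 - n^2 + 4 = -32*d^2 - 24*d - n^2 + n*(-12*d - 4) - 4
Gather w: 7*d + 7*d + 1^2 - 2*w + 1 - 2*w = 14*d - 4*w + 2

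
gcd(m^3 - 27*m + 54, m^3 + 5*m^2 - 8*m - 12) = m + 6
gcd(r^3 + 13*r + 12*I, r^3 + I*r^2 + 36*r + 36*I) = r + I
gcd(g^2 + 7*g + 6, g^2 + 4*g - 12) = g + 6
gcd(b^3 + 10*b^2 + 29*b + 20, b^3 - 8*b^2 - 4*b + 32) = 1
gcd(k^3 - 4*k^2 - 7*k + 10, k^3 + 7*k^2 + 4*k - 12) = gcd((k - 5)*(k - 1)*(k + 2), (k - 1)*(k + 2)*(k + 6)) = k^2 + k - 2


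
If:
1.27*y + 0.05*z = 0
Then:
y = -0.0393700787401575*z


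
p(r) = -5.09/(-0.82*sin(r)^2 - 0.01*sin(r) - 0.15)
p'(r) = -5.09*(1.64*sin(r)*cos(r) + 0.01*cos(r))/(-0.82*sin(r)^2 - 0.01*sin(r) - 0.15)^2 = -(8.3476*sin(r) + 0.0509)*cos(r)/(0.82*sin(r)^2 + 0.01*sin(r) + 0.15)^2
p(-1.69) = 5.37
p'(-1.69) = -1.09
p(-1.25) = 5.79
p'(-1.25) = 3.21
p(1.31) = 5.50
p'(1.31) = -2.45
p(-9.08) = 21.18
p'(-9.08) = -45.16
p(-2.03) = 6.36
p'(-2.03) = -5.15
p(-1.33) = 5.57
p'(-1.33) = 2.30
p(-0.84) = 8.52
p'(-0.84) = 11.54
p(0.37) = 19.51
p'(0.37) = -42.06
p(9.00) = 17.35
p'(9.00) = 36.95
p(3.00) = 30.34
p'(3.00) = 43.24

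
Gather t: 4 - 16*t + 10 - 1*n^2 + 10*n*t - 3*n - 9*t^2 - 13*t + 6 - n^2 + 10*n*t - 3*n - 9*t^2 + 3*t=-2*n^2 - 6*n - 18*t^2 + t*(20*n - 26) + 20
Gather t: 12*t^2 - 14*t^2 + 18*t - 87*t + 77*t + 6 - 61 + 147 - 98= -2*t^2 + 8*t - 6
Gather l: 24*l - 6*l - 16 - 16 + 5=18*l - 27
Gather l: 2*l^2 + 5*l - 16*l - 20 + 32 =2*l^2 - 11*l + 12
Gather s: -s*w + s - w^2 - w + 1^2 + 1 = s*(1 - w) - w^2 - w + 2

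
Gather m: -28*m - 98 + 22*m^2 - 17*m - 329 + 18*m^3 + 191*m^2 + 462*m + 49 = 18*m^3 + 213*m^2 + 417*m - 378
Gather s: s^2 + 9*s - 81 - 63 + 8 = s^2 + 9*s - 136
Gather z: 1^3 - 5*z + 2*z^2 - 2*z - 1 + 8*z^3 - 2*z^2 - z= 8*z^3 - 8*z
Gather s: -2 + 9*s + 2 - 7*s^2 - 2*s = -7*s^2 + 7*s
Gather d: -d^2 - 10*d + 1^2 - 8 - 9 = -d^2 - 10*d - 16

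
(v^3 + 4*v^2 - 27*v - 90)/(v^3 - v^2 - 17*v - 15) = (v + 6)/(v + 1)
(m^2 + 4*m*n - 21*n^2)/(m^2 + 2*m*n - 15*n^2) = (m + 7*n)/(m + 5*n)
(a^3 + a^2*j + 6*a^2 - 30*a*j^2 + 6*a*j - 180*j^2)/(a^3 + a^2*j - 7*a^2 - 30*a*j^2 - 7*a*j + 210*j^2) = (a + 6)/(a - 7)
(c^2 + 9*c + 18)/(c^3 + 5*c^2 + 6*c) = (c + 6)/(c*(c + 2))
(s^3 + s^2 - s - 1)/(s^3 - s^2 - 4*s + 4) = (s^2 + 2*s + 1)/(s^2 - 4)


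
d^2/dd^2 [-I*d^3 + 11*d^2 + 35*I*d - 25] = -6*I*d + 22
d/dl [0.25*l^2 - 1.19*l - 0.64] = 0.5*l - 1.19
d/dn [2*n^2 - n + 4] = 4*n - 1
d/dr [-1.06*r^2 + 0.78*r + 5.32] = 0.78 - 2.12*r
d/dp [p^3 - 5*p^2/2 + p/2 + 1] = 3*p^2 - 5*p + 1/2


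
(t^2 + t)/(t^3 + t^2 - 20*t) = (t + 1)/(t^2 + t - 20)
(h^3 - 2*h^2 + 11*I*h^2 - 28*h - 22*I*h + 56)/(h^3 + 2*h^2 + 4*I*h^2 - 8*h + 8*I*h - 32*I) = (h + 7*I)/(h + 4)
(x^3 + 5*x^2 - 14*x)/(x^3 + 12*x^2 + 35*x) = (x - 2)/(x + 5)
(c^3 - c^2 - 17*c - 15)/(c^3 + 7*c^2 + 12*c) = (c^2 - 4*c - 5)/(c*(c + 4))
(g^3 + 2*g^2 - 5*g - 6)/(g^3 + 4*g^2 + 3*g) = (g - 2)/g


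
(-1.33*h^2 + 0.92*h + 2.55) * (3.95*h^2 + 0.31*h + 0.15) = -5.2535*h^4 + 3.2217*h^3 + 10.1582*h^2 + 0.9285*h + 0.3825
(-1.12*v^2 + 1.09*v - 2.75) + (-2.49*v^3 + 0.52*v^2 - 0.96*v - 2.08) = -2.49*v^3 - 0.6*v^2 + 0.13*v - 4.83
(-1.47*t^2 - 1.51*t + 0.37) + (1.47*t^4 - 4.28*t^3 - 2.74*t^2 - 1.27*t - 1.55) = 1.47*t^4 - 4.28*t^3 - 4.21*t^2 - 2.78*t - 1.18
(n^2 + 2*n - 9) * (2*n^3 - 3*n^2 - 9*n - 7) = 2*n^5 + n^4 - 33*n^3 + 2*n^2 + 67*n + 63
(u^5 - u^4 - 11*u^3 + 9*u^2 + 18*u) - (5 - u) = u^5 - u^4 - 11*u^3 + 9*u^2 + 19*u - 5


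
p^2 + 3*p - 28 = (p - 4)*(p + 7)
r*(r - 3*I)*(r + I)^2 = r^4 - I*r^3 + 5*r^2 + 3*I*r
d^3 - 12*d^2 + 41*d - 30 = (d - 6)*(d - 5)*(d - 1)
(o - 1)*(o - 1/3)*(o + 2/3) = o^3 - 2*o^2/3 - 5*o/9 + 2/9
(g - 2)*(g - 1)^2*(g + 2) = g^4 - 2*g^3 - 3*g^2 + 8*g - 4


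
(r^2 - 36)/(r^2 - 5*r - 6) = (r + 6)/(r + 1)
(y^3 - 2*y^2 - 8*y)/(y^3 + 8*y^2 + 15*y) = (y^2 - 2*y - 8)/(y^2 + 8*y + 15)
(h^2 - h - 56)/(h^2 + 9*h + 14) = (h - 8)/(h + 2)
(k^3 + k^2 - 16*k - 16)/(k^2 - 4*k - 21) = (-k^3 - k^2 + 16*k + 16)/(-k^2 + 4*k + 21)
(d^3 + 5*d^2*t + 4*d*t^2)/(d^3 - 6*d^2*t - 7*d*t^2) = (-d - 4*t)/(-d + 7*t)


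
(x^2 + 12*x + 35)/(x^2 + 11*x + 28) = (x + 5)/(x + 4)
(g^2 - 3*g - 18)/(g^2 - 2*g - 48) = (-g^2 + 3*g + 18)/(-g^2 + 2*g + 48)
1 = 1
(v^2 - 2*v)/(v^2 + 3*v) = (v - 2)/(v + 3)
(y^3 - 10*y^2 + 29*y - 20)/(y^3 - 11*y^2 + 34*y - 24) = (y - 5)/(y - 6)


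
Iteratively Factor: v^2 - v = (v)*(v - 1)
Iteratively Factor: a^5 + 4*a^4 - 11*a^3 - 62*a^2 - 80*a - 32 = (a + 2)*(a^4 + 2*a^3 - 15*a^2 - 32*a - 16) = (a + 1)*(a + 2)*(a^3 + a^2 - 16*a - 16) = (a - 4)*(a + 1)*(a + 2)*(a^2 + 5*a + 4) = (a - 4)*(a + 1)^2*(a + 2)*(a + 4)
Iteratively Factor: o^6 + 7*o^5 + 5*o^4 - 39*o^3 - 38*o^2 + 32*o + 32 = (o + 1)*(o^5 + 6*o^4 - o^3 - 38*o^2 + 32) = (o + 1)^2*(o^4 + 5*o^3 - 6*o^2 - 32*o + 32) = (o + 1)^2*(o + 4)*(o^3 + o^2 - 10*o + 8) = (o - 1)*(o + 1)^2*(o + 4)*(o^2 + 2*o - 8) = (o - 1)*(o + 1)^2*(o + 4)^2*(o - 2)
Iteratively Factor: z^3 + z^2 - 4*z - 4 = (z + 2)*(z^2 - z - 2) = (z + 1)*(z + 2)*(z - 2)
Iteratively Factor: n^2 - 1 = (n - 1)*(n + 1)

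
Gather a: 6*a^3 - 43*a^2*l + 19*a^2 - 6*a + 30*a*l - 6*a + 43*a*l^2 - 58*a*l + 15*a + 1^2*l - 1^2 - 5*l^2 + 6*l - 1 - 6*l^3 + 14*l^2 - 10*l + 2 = 6*a^3 + a^2*(19 - 43*l) + a*(43*l^2 - 28*l + 3) - 6*l^3 + 9*l^2 - 3*l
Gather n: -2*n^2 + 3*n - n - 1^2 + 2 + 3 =-2*n^2 + 2*n + 4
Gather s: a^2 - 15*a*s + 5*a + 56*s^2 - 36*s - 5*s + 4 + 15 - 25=a^2 + 5*a + 56*s^2 + s*(-15*a - 41) - 6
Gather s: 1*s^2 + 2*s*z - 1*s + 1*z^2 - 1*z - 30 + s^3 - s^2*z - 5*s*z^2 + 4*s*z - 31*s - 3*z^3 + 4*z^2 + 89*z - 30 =s^3 + s^2*(1 - z) + s*(-5*z^2 + 6*z - 32) - 3*z^3 + 5*z^2 + 88*z - 60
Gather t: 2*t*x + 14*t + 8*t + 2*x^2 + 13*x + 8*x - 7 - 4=t*(2*x + 22) + 2*x^2 + 21*x - 11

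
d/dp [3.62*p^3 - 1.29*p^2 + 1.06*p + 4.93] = 10.86*p^2 - 2.58*p + 1.06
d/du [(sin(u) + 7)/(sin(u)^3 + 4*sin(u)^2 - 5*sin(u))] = (-2*sin(u)^3 - 25*sin(u)^2 - 56*sin(u) + 35)*cos(u)/((sin(u) - 1)^2*(sin(u) + 5)^2*sin(u)^2)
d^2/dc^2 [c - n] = 0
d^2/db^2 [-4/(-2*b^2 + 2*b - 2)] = 4*(-b^2 + b + (2*b - 1)^2 - 1)/(b^2 - b + 1)^3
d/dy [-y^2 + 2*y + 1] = 2 - 2*y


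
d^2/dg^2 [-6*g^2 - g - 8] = -12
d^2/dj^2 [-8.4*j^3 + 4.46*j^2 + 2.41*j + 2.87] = 8.92 - 50.4*j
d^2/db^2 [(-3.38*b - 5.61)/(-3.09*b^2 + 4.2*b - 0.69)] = ((3.38*b + 5.61)*(6.18*b - 4.2)*(12.36*b - 8.4) - (62.6652*b + 6.2778)*(3.09*b^2 - 4.2*b + 0.69))/(3.09*b^2 - 4.2*b + 0.69)^3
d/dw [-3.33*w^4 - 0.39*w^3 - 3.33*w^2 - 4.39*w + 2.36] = -13.32*w^3 - 1.17*w^2 - 6.66*w - 4.39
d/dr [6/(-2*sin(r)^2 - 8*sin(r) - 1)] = 24*(sin(r) + 2)*cos(r)/(8*sin(r) - cos(2*r) + 2)^2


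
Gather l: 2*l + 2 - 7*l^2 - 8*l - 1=-7*l^2 - 6*l + 1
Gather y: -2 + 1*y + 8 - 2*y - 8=-y - 2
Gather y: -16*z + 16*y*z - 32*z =16*y*z - 48*z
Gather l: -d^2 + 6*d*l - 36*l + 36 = -d^2 + l*(6*d - 36) + 36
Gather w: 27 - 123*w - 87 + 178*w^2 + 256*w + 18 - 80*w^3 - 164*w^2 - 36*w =-80*w^3 + 14*w^2 + 97*w - 42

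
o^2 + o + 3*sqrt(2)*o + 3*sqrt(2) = (o + 1)*(o + 3*sqrt(2))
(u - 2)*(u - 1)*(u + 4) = u^3 + u^2 - 10*u + 8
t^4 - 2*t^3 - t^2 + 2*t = t*(t - 2)*(t - 1)*(t + 1)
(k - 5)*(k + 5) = k^2 - 25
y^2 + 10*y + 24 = (y + 4)*(y + 6)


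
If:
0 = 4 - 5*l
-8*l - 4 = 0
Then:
No Solution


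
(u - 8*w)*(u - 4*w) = u^2 - 12*u*w + 32*w^2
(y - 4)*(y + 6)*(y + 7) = y^3 + 9*y^2 - 10*y - 168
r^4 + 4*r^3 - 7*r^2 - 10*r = r*(r - 2)*(r + 1)*(r + 5)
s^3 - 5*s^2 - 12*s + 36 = (s - 6)*(s - 2)*(s + 3)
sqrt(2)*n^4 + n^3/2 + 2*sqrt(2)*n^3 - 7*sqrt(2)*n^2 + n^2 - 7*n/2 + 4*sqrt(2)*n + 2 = (n - 1)^2*(n + 4)*(sqrt(2)*n + 1/2)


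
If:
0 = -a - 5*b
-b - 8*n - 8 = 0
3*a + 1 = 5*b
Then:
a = -1/4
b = 1/20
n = -161/160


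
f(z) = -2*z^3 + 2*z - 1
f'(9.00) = -484.00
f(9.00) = -1441.00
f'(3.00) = -52.00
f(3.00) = -49.00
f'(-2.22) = -27.57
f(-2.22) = 16.44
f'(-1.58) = -12.98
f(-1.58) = 3.73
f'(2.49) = -35.20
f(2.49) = -26.90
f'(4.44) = -116.28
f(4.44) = -167.18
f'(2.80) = -45.04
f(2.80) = -39.30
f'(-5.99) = -213.28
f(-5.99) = 416.86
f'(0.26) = 1.59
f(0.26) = -0.52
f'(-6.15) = -224.94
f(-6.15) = 451.92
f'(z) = 2 - 6*z^2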